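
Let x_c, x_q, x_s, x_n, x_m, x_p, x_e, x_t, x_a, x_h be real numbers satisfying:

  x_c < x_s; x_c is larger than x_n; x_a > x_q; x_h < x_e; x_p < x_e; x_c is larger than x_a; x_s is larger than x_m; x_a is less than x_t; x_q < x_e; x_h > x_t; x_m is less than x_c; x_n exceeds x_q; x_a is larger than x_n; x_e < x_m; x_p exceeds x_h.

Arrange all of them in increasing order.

x_q < x_n < x_a < x_t < x_h < x_p < x_e < x_m < x_c < x_s

Each adjacent pair is fixed by a given relation: x_q < x_n; x_n < x_a; x_a < x_t; x_t < x_h; x_h < x_p; x_p < x_e; x_e < x_m; x_m < x_c; x_c < x_s. Chaining them end to end gives the full order.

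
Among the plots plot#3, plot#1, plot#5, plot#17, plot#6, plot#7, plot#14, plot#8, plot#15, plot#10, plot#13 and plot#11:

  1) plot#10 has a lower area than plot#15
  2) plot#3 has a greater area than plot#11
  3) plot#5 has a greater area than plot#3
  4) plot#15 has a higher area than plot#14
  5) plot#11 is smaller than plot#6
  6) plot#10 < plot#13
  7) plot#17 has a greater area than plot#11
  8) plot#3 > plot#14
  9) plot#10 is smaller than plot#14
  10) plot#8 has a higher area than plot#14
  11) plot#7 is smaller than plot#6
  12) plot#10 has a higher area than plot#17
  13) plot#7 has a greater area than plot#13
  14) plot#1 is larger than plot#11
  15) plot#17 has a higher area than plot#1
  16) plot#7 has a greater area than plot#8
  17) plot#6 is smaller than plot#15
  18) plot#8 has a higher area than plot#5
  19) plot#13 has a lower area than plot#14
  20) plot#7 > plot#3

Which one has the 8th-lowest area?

Piecing the relations together gives one ordering: plot#11 < plot#1 < plot#17 < plot#10 < plot#13 < plot#14 < plot#3 < plot#5 < plot#8 < plot#7 < plot#6 < plot#15.
Counting 8 from the smallest end gives plot#5.

plot#5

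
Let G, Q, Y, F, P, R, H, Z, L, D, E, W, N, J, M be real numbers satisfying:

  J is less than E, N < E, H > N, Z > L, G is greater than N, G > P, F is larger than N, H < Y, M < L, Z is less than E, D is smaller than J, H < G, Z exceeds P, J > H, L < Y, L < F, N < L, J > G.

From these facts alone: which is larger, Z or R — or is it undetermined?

undetermined

Following every chain through Z: above Z we get E; below Z we get N, M, P, L.
R is not reached, and no chain runs the other way from R to Z.
So the given relations leave the order of Z and R undetermined.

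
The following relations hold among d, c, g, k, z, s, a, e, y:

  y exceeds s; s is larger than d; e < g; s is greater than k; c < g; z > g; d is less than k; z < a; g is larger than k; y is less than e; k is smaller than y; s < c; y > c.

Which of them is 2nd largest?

Piecing the relations together gives one ordering: d < k < s < c < y < e < g < z < a.
The 2nd largest is z.

z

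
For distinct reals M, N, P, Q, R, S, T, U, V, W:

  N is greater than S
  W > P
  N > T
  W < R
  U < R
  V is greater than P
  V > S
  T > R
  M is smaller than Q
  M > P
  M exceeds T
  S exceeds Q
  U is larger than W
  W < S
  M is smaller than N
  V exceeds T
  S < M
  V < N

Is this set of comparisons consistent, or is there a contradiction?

Chaining the given relations yields M < Q < S, so M < S. But one relation states S < M. These cannot both hold.

inconsistent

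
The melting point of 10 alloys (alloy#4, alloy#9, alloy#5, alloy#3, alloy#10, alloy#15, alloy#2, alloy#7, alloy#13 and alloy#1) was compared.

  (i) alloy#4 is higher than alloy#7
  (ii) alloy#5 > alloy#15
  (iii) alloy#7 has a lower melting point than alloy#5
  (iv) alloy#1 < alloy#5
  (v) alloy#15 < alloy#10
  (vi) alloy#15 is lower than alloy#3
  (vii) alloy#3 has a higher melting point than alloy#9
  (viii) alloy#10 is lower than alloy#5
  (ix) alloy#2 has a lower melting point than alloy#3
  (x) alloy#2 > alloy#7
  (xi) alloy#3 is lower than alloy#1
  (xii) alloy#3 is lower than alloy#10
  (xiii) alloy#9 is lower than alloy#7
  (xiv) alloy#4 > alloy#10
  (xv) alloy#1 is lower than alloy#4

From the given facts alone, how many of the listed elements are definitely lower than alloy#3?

4

Directly below alloy#3: alloy#15, alloy#9, alloy#2.
One step further: alloy#7 (4 so far).
No other element is forced below alloy#3 by the given relations, so the count is 4.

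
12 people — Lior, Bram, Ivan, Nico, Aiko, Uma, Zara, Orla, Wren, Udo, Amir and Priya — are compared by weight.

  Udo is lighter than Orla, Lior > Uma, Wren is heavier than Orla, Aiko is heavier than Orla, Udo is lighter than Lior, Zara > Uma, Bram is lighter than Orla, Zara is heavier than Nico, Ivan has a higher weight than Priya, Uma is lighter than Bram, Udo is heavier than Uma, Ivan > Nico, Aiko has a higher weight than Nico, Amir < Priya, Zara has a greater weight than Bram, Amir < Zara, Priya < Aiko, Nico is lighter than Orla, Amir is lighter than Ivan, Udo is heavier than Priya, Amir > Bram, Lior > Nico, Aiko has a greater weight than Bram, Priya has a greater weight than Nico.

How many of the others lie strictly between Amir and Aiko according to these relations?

3

Chaining upward from Amir reaches: Priya, Zara, Udo, Lior, Orla, Wren, Ivan.
Chaining downward from Aiko reaches: Uma, Nico, Bram, Priya, Udo, Orla.
Strictly between Amir and Aiko are those in both lists: Priya, Udo, Orla — 3 elements.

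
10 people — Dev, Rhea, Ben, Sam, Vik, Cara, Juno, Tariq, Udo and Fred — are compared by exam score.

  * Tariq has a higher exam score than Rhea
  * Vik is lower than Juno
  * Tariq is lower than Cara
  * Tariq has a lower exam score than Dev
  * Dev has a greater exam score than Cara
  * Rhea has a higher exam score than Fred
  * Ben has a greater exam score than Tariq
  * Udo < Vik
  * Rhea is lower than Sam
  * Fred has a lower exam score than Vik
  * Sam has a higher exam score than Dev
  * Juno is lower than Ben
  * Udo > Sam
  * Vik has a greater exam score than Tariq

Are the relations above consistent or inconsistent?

consistent

The single ordering Fred < Rhea < Tariq < Cara < Dev < Sam < Udo < Vik < Juno < Ben satisfies every listed relation, so no contradiction arises.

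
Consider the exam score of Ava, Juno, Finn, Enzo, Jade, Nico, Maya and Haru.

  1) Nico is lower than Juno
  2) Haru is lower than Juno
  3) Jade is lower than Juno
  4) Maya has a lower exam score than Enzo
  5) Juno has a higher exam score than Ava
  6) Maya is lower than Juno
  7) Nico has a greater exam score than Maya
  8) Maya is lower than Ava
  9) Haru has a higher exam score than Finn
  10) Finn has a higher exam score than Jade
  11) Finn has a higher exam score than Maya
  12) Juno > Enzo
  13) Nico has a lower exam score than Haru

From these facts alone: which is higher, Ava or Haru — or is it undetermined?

Following every chain through Ava: above Ava we get Juno; below Ava we get Maya.
Haru is not reached, and no chain runs the other way from Haru to Ava.
So the given relations leave the order of Ava and Haru undetermined.

undetermined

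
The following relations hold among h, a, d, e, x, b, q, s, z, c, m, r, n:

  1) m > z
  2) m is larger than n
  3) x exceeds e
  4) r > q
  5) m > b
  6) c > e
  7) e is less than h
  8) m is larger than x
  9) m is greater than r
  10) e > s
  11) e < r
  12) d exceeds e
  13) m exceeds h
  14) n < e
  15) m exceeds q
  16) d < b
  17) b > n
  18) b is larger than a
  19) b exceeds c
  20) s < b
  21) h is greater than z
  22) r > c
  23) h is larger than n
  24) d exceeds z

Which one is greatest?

Chaining downward from m: directly below it, n, z, x, q, r, h, b; then s, a, e, d, c.
That covers every other element, and nothing is given above m, so m is the greatest.

m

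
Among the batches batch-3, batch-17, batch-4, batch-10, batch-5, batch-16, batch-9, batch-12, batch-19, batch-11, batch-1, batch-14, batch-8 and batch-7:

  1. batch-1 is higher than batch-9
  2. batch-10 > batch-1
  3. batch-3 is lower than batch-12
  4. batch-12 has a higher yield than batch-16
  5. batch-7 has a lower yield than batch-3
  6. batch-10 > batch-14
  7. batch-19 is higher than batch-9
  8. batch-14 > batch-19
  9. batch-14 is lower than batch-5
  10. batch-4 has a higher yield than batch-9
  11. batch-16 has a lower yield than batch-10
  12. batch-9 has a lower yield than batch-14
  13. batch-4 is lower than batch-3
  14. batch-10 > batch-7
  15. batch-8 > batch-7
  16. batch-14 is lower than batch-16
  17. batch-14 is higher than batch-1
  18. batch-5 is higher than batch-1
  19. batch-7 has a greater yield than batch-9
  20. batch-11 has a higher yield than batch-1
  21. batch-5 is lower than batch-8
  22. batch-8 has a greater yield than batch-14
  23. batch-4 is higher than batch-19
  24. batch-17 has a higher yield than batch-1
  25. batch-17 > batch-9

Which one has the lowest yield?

batch-1 is not least since batch-9 < batch-1; batch-7 is not least since batch-9 < batch-7; batch-19 is not least since batch-9 < batch-19; batch-14 is not least since batch-19 < batch-14; batch-16 is not least since batch-14 < batch-16; batch-5 is not least since batch-14 < batch-5; batch-4 is not least since batch-19 < batch-4; batch-8 is not least since batch-7 < batch-8; batch-17 is not least since batch-1 < batch-17; batch-3 is not least since batch-4 < batch-3; batch-10 is not least since batch-7 < batch-10; batch-12 is not least since batch-3 < batch-12; batch-11 is not least since batch-1 < batch-11.
Only batch-9 has nothing below it, so batch-9 is the lowest yield.

batch-9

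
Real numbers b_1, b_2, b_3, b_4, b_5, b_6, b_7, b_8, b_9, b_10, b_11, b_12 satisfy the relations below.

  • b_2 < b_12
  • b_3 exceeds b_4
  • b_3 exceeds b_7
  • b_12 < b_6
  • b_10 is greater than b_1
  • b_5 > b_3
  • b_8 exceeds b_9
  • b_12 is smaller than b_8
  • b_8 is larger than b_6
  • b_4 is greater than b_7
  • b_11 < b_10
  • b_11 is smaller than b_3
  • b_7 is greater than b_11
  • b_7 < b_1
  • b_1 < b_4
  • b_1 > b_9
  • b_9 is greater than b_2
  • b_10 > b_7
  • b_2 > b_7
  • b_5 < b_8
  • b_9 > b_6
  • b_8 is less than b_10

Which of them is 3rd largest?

The consecutive relations fix a unique order: b_11 < b_7 < b_2 < b_12 < b_6 < b_9 < b_1 < b_4 < b_3 < b_5 < b_8 < b_10.
Counting 3 from the largest end gives b_5.

b_5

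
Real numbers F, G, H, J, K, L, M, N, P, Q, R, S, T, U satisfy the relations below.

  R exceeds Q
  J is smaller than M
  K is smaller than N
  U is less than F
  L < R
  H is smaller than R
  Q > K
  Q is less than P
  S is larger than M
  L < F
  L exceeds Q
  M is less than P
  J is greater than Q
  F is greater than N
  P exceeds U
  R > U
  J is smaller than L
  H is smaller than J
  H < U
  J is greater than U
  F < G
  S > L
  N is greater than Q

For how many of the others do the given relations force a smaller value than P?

Directly below P: U, Q, M.
One step further: H, K, J (6 so far).
Nothing else is reachable below P; 6 in all.

6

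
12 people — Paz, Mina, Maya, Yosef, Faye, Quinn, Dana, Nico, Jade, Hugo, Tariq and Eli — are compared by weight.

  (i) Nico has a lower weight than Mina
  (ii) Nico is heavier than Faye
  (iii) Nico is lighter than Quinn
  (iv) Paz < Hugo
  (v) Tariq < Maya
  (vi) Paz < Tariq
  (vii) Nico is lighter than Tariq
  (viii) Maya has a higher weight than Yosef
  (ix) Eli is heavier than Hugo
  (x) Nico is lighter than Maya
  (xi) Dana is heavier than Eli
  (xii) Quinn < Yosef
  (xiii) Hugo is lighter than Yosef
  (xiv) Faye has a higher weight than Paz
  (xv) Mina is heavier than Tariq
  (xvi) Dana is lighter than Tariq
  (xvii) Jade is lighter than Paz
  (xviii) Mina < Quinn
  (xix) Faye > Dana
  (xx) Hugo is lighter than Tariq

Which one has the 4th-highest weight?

Piecing the relations together gives one ordering: Jade < Paz < Hugo < Eli < Dana < Faye < Nico < Tariq < Mina < Quinn < Yosef < Maya.
The 4th largest is Mina.

Mina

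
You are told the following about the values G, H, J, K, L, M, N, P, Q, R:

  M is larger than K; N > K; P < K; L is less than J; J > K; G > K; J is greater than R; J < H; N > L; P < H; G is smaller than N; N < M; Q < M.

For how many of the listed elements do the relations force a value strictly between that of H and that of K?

The relations place K below H. An element lies strictly between them when it is forced above K and also forced below H.
Above K: {G, N, J, M}. Below H: {P, R, L, J}.
Intersection: {J} — 1.

1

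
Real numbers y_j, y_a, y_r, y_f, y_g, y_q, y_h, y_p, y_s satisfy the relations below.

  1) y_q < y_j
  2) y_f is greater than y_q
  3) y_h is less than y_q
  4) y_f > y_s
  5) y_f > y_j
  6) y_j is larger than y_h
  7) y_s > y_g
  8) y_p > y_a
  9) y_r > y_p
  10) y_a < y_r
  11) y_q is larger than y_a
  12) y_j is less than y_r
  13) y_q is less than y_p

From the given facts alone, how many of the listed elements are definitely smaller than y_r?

5

From y_r the given relations immediately reach y_a, y_j, y_p.
From those, y_h, y_q — 5 in total.
No other element is forced below y_r by the given relations, so the count is 5.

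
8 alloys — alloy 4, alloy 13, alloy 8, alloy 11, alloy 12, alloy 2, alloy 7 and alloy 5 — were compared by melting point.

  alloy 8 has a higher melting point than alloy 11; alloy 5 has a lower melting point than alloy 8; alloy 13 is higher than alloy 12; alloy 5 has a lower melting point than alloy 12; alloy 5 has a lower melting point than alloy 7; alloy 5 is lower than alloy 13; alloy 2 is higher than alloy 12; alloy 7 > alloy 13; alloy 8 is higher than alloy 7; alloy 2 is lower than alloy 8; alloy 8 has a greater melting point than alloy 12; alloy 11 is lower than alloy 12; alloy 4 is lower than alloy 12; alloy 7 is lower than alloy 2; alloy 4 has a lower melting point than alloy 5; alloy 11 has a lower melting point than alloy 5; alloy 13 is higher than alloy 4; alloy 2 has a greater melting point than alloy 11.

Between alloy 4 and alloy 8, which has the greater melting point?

alloy 4 < alloy 5 and alloy 5 < alloy 12 give alloy 4 < alloy 12.
Then alloy 12 < alloy 13 extends the chain to alloy 13.
Then alloy 13 < alloy 7 extends the chain to alloy 7.
Then alloy 7 < alloy 2 extends the chain to alloy 2.
Then alloy 2 < alloy 8 extends the chain to alloy 8.
So alloy 4 < alloy 8; alloy 8 is the higher of the two.

alloy 8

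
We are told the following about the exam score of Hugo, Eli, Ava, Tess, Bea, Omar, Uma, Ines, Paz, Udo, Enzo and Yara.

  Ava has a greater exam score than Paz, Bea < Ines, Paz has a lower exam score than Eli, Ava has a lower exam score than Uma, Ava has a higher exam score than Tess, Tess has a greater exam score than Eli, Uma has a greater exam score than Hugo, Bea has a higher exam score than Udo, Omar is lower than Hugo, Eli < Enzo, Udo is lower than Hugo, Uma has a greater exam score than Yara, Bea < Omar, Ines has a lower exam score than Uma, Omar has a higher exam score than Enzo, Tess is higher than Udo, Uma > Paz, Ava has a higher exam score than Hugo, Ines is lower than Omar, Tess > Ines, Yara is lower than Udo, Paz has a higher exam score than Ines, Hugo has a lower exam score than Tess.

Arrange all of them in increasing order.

Yara < Udo < Bea < Ines < Paz < Eli < Enzo < Omar < Hugo < Tess < Ava < Uma

The consecutive links are each given: Yara < Udo; Udo < Bea; Bea < Ines; Ines < Paz; Paz < Eli; Eli < Enzo; Enzo < Omar; Omar < Hugo; Hugo < Tess; Tess < Ava; Ava < Uma.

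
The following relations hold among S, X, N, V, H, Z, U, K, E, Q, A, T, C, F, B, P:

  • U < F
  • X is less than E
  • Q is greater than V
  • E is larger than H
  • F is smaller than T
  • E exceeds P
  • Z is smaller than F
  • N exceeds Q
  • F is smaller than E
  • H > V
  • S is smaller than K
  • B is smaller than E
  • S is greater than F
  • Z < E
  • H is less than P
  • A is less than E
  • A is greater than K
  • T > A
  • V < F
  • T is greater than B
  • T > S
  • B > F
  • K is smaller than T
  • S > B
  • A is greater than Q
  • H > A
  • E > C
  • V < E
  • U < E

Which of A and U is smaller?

U

Link the given pairs in sequence: U < F; F < B; B < S; S < K; K < A.
Together: U < F < B < S < K < A.
So U < A; U is the smaller of the two.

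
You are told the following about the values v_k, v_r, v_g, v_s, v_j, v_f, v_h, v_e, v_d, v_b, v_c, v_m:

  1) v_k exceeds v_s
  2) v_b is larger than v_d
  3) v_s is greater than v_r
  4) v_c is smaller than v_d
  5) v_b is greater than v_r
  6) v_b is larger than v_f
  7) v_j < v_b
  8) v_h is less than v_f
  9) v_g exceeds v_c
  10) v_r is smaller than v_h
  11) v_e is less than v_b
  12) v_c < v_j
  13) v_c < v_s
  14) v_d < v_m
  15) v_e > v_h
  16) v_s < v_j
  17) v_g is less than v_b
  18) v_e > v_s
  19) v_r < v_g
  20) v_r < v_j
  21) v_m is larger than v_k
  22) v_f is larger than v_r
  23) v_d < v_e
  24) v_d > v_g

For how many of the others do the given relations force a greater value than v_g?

The elements the relations force above v_g are v_d, v_m, v_e, v_b — no chain reaches any other.
That is 4.

4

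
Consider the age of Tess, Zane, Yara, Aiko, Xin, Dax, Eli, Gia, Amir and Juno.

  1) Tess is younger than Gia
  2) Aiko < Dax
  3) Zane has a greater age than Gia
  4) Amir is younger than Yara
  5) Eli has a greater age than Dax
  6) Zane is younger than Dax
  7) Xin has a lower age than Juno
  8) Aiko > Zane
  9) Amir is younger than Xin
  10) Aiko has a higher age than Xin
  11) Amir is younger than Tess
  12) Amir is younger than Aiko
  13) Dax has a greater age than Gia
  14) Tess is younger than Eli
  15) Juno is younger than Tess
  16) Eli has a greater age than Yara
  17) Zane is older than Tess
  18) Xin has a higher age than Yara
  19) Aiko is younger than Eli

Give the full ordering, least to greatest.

Nothing is placed below Amir, so it is least; from there Amir < Yara; Yara < Xin; Xin < Juno; Juno < Tess; Tess < Gia; Gia < Zane; Zane < Aiko; Aiko < Dax; Dax < Eli, each given directly.

Amir < Yara < Xin < Juno < Tess < Gia < Zane < Aiko < Dax < Eli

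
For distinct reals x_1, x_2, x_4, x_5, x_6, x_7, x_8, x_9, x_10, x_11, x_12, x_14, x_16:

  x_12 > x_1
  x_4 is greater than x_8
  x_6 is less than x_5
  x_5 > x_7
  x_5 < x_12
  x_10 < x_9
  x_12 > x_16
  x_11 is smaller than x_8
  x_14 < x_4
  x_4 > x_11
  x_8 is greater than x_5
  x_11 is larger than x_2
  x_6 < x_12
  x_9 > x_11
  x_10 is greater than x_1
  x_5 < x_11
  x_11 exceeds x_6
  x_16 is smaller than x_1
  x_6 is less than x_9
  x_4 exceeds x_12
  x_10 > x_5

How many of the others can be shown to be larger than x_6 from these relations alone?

From x_6 the given relations immediately reach x_5, x_11, x_9, x_12.
From those, x_10, x_8, x_4 — 7 in total.
No other element is forced above x_6 by the given relations, so the count is 7.

7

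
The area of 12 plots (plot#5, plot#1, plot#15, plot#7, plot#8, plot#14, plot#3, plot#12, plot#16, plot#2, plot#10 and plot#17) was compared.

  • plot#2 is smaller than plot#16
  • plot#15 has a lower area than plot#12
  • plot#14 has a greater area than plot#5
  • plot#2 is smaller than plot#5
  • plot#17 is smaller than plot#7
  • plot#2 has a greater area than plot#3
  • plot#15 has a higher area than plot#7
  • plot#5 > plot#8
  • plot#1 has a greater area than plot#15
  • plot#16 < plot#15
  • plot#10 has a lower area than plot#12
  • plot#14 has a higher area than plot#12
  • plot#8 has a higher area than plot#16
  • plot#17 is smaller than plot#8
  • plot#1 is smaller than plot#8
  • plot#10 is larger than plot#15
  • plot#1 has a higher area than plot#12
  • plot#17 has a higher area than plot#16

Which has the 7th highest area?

plot#15

The consecutive relations fix a unique order: plot#3 < plot#2 < plot#16 < plot#17 < plot#7 < plot#15 < plot#10 < plot#12 < plot#1 < plot#8 < plot#5 < plot#14.
Counting 7 from the largest end gives plot#15.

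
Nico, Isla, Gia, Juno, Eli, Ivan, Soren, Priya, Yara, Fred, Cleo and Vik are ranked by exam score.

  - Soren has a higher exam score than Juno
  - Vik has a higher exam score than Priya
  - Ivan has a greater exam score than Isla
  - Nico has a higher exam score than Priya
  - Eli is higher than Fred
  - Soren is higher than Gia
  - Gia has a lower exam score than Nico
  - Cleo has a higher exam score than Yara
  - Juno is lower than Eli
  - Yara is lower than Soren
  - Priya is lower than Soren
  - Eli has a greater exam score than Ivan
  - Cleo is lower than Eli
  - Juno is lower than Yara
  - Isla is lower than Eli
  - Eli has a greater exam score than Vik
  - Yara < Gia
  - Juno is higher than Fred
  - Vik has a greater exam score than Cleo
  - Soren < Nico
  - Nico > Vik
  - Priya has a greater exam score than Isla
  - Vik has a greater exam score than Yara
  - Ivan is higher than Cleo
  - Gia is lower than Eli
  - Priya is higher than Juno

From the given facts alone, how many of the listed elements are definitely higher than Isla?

From Isla the given relations immediately reach Priya, Ivan, Eli.
From those, Vik, Soren, Nico — 6 in total.
No other element is forced above Isla by the given relations, so the count is 6.

6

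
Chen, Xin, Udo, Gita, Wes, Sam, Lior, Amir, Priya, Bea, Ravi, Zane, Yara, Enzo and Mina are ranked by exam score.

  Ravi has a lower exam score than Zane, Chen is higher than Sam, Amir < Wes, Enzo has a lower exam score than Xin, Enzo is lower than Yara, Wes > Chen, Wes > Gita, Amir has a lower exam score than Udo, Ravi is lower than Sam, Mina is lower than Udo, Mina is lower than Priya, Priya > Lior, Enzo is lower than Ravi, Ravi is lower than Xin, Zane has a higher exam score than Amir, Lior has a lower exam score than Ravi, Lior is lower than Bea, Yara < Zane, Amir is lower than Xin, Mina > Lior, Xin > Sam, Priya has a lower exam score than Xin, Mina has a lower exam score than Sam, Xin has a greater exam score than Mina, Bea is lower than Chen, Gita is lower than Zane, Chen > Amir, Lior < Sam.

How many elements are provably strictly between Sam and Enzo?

1

Chaining upward from Enzo reaches: Yara, Ravi, Zane, Chen, Xin, Wes.
Chaining downward from Sam reaches: Lior, Mina, Ravi.
Strictly between Enzo and Sam are those in both lists: Ravi — 1 element.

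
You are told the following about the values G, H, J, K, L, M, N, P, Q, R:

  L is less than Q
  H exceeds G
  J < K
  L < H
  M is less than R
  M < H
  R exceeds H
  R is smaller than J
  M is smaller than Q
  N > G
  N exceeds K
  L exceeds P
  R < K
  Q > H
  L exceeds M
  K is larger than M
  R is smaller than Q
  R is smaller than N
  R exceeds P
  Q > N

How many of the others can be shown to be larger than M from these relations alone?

7

From M the given relations immediately reach L, H, R, K, Q.
From those, J, N — 7 in total.
No other element is forced above M by the given relations, so the count is 7.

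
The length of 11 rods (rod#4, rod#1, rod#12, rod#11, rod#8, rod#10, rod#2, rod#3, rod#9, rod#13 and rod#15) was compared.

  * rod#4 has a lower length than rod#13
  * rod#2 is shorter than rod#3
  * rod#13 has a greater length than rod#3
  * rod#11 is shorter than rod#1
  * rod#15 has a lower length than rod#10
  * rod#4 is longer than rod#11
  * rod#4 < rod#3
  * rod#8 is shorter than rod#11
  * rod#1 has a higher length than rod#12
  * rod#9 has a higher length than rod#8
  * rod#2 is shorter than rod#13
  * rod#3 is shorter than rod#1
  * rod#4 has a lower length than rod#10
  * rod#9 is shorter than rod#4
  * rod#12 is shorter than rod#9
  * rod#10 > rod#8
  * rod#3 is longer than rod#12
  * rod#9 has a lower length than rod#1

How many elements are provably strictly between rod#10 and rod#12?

2

The relations place rod#12 below rod#10. An element lies strictly between them when it is forced above rod#12 and also forced below rod#10.
Above rod#12: {rod#9, rod#4, rod#3, rod#13, rod#1}. Below rod#10: {rod#15, rod#8, rod#11, rod#9, rod#4}.
Intersection: {rod#9, rod#4} — 2.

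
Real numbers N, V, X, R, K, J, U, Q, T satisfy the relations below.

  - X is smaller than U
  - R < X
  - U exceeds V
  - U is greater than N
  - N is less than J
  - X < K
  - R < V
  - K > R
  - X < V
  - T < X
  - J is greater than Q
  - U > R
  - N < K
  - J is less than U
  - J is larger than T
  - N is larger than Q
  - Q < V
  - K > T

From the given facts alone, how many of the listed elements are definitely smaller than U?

Directly below U: R, X, N, J, V.
One step further: T, Q (7 so far).
No other element is forced below U by the given relations, so the count is 7.

7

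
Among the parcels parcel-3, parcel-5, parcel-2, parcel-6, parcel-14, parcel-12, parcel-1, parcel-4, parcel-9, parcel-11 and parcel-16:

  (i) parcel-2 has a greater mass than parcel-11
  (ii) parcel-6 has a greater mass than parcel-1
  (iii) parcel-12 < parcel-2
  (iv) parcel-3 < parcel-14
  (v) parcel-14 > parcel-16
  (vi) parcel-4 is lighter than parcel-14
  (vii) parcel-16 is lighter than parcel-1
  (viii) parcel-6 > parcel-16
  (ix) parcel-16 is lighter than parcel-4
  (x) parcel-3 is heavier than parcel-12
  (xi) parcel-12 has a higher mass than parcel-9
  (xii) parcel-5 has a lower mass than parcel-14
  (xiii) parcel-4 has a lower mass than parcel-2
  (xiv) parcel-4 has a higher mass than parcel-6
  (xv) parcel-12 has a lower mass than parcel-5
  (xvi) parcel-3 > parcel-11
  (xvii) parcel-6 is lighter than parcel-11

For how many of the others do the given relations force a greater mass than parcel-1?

6

Directly above parcel-1: parcel-6.
One step further: parcel-4, parcel-11 (3 so far).
One step further: parcel-3, parcel-2, parcel-14 (6 so far).
Nothing else is reachable above parcel-1; 6 in all.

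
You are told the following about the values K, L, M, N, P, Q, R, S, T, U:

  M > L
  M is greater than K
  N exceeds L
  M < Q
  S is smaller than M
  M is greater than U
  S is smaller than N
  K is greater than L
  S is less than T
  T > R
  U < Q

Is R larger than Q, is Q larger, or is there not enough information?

undetermined

Following every chain through R: above R we get T.
Q is not reached, and no chain runs the other way from Q to R.
So the given relations leave the order of R and Q undetermined.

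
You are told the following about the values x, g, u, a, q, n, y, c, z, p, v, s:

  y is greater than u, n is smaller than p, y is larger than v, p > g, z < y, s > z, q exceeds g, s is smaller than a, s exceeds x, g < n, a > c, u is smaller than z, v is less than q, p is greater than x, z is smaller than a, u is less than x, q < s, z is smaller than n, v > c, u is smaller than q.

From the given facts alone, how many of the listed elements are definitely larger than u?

From u the given relations immediately reach z, q, x, y.
From those, n, s, a, p — 8 in total.
No other element is forced above u by the given relations, so the count is 8.

8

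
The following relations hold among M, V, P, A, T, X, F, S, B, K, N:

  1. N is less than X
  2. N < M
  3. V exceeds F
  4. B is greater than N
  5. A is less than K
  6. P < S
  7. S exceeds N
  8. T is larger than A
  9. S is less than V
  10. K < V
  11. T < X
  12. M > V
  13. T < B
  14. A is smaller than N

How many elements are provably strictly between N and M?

Chaining upward from N reaches: S, X, B, V.
Chaining downward from M reaches: P, A, F, S, K, V.
Strictly between N and M are those in both lists: S, V — 2 elements.

2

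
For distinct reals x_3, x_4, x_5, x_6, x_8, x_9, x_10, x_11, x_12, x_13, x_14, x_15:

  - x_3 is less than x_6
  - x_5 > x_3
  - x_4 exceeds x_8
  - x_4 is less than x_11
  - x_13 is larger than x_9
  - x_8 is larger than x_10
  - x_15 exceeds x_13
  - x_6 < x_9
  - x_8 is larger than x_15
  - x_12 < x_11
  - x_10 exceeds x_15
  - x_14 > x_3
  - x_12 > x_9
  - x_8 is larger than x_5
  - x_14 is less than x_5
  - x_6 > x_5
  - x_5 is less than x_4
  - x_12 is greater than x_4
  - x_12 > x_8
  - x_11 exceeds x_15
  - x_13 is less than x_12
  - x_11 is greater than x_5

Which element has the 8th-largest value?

x_9

Chaining the given pairs: x_3 < x_14 < x_5 < x_6 < x_9 < x_13 < x_15 < x_10 < x_8 < x_4 < x_12 < x_11.
The 8th largest is x_9.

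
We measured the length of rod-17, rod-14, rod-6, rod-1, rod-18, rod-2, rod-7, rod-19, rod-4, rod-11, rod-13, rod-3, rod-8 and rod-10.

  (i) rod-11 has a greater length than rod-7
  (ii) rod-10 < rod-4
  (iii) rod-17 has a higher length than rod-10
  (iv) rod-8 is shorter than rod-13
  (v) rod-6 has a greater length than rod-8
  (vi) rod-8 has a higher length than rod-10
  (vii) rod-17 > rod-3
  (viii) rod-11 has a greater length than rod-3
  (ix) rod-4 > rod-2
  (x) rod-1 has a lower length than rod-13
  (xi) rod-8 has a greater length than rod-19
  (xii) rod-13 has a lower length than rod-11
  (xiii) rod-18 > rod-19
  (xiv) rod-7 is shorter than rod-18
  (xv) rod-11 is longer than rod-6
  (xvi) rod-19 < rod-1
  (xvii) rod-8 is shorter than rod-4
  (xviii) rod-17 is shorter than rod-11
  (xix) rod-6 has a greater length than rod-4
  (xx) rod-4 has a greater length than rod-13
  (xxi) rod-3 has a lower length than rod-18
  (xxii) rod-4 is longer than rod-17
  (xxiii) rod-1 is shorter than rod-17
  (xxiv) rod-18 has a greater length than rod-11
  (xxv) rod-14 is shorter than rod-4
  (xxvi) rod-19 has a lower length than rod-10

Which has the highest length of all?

Chaining downward from rod-18: directly below it, rod-19, rod-7, rod-3, rod-11; then rod-17, rod-13, rod-6; then rod-10, rod-8, rod-1, rod-4; then rod-14, rod-2.
That covers every other element, and nothing is given above rod-18, so rod-18 is the highest length.

rod-18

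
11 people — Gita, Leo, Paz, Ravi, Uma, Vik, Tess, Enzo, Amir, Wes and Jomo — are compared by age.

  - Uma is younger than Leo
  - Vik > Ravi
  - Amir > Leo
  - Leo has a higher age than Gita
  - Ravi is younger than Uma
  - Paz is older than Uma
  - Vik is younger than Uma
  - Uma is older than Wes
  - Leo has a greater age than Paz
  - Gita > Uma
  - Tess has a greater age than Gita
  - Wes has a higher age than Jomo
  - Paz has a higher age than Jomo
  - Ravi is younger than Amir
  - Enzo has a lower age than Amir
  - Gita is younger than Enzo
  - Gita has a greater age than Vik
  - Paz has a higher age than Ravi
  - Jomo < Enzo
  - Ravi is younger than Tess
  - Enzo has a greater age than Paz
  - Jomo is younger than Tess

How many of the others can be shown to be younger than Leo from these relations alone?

The elements the relations force below Leo are Jomo, Wes, Ravi, Vik, Uma, Paz, Gita — no chain reaches any other.
That is 7.

7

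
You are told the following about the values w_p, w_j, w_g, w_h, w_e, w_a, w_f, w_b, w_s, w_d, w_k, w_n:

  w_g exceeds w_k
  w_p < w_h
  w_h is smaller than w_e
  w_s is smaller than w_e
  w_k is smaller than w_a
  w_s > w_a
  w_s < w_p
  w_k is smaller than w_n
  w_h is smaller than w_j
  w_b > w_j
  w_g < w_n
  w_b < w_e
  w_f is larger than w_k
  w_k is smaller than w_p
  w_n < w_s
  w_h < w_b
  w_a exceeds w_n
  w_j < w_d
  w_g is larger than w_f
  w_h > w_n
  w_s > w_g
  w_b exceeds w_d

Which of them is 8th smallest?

Piecing the relations together gives one ordering: w_k < w_f < w_g < w_n < w_a < w_s < w_p < w_h < w_j < w_d < w_b < w_e.
The 8th smallest is w_h.

w_h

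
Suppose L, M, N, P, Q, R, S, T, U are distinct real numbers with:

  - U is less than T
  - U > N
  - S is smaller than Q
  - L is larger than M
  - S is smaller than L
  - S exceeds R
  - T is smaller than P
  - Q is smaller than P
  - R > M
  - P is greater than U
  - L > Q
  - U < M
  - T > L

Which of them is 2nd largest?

T

Chaining the given pairs: N < U < M < R < S < Q < L < T < P.
Counting 2 from the largest end gives T.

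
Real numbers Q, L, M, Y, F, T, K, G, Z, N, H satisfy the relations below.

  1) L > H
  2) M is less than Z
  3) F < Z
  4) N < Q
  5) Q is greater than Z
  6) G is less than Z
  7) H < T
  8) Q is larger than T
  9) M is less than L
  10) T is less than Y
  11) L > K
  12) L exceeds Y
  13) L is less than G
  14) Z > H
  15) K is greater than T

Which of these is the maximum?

Q

Chaining downward from Q: directly below it, N, T, Z; then M, H, F, G; then L; then Y, K.
That covers every other element, and nothing is given above Q, so Q is the maximum.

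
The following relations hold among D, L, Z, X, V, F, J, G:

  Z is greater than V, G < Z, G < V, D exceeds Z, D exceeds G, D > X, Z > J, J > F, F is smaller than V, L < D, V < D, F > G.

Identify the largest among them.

D

G is not greatest since G < F; F is not greatest since F < J; J is not greatest since J < Z; V is not greatest since V < Z; Z is not greatest since Z < D; L is not greatest since L < D; X is not greatest since X < D.
Only D has nothing above it, so D is the largest.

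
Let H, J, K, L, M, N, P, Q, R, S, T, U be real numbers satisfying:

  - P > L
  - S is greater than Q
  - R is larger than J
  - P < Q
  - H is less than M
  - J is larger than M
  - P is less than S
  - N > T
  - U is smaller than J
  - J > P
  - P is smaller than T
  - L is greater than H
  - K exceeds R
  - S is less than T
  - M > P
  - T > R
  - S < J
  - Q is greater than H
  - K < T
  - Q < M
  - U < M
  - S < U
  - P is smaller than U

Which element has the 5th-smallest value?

S

Piecing the relations together gives one ordering: H < L < P < Q < S < U < M < J < R < K < T < N.
The 5th smallest is S.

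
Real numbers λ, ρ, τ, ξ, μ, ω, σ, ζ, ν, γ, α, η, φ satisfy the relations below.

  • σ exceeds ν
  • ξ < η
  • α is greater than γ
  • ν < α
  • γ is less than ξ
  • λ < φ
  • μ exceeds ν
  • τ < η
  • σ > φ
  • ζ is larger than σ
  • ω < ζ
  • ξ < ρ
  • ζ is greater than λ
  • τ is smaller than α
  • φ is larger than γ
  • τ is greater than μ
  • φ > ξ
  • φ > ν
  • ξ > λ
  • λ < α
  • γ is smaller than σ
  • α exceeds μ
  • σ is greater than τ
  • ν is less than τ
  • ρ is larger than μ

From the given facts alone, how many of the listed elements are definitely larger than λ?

7

The elements the relations force above λ are ξ, α, η, φ, σ, ρ, ζ — no chain reaches any other.
That is 7.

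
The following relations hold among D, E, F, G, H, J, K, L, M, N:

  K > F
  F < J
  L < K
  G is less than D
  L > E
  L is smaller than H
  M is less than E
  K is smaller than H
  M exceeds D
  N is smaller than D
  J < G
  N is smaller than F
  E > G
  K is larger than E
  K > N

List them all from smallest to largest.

Each adjacent pair is fixed by a given relation: N < F; F < J; J < G; G < D; D < M; M < E; E < L; L < K; K < H. Chaining them end to end gives the full order.

N < F < J < G < D < M < E < L < K < H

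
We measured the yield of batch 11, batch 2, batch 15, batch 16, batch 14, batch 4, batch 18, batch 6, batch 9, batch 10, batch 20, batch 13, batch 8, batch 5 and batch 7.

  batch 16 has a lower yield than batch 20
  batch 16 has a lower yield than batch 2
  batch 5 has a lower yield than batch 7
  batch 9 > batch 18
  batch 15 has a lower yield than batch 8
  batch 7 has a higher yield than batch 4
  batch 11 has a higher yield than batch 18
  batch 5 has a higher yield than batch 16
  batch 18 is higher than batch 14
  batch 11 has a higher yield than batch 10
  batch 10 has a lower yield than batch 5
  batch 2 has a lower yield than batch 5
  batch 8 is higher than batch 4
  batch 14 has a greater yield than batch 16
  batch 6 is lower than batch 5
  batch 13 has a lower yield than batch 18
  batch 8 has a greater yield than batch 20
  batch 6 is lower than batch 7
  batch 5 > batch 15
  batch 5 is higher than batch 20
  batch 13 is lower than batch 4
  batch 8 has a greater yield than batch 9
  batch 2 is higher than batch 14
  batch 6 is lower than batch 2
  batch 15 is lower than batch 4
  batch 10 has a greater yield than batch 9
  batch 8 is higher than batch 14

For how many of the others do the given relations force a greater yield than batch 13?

8

Directly above batch 13: batch 18, batch 4.
One step further: batch 9, batch 11, batch 8, batch 7 (6 so far).
One step further: batch 10 (7 so far).
One step further: batch 5 (8 so far).
No other element is forced above batch 13 by the given relations, so the count is 8.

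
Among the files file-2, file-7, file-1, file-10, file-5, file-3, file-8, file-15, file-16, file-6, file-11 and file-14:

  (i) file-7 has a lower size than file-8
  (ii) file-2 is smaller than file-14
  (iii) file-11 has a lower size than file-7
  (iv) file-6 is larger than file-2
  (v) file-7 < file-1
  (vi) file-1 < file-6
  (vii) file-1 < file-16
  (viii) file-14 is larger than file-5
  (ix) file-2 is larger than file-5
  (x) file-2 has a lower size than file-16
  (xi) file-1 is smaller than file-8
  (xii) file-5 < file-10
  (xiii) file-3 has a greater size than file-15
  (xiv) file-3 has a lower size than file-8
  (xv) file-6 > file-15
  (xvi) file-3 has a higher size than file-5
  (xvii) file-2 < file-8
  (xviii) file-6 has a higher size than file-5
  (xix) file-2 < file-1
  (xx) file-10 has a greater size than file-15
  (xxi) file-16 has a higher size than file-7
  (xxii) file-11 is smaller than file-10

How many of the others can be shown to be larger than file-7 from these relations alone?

4

Directly above file-7: file-1, file-16, file-8.
One step further: file-6 (4 so far).
Nothing else is reachable above file-7; 4 in all.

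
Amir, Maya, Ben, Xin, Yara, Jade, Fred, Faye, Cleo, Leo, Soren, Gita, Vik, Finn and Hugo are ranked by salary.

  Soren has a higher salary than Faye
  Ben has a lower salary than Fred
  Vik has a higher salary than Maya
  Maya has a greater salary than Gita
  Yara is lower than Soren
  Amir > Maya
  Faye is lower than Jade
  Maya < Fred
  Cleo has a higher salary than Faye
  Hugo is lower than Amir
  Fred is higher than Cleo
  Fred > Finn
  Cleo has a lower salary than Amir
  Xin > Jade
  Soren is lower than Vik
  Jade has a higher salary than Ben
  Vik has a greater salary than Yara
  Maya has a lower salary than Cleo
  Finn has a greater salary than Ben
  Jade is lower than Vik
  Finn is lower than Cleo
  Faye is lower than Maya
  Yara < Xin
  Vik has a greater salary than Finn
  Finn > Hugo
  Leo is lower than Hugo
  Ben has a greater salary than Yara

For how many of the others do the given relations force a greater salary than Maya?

From Maya the given relations immediately reach Cleo, Vik, Amir, Fred.
No other element is forced above Maya by the given relations, so the count is 4.

4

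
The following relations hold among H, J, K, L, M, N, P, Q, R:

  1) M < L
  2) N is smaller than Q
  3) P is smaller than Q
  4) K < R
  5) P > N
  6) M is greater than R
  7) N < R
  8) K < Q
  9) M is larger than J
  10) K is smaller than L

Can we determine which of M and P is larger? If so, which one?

undetermined

Following every chain through P: above P we get Q; below P we get N.
M is not reached, and no chain runs the other way from M to P.
So the given relations leave the order of P and M undetermined.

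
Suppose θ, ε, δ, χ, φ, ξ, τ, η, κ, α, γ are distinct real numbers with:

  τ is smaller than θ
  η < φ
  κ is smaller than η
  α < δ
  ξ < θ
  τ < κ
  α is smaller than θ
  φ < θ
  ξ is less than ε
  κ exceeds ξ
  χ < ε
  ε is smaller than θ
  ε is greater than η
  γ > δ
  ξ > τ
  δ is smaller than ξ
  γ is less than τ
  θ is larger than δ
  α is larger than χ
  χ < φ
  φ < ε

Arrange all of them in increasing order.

χ < α < δ < γ < τ < ξ < κ < η < φ < ε < θ

The consecutive links are each given: χ < α; α < δ; δ < γ; γ < τ; τ < ξ; ξ < κ; κ < η; η < φ; φ < ε; ε < θ.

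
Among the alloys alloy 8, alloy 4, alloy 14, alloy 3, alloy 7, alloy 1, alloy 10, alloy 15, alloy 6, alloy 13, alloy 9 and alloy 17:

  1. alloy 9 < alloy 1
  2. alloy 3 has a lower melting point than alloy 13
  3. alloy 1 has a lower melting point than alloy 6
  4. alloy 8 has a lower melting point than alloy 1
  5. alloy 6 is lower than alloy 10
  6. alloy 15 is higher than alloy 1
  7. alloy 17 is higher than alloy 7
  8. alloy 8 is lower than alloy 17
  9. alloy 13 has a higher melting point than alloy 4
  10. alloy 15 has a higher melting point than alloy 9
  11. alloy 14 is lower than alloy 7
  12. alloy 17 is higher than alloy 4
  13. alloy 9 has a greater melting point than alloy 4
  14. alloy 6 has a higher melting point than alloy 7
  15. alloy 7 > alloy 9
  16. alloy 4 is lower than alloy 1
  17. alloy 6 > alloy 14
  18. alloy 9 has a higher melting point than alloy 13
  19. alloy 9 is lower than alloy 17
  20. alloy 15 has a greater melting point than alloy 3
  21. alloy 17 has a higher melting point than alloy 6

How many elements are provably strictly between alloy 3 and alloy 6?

Chaining upward from alloy 3 reaches: alloy 13, alloy 9, alloy 7, alloy 1, alloy 17, alloy 15, alloy 10.
Chaining downward from alloy 6 reaches: alloy 14, alloy 4, alloy 13, alloy 8, alloy 9, alloy 7, alloy 1.
Strictly between alloy 3 and alloy 6 are those in both lists: alloy 13, alloy 9, alloy 7, alloy 1 — 4 elements.

4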